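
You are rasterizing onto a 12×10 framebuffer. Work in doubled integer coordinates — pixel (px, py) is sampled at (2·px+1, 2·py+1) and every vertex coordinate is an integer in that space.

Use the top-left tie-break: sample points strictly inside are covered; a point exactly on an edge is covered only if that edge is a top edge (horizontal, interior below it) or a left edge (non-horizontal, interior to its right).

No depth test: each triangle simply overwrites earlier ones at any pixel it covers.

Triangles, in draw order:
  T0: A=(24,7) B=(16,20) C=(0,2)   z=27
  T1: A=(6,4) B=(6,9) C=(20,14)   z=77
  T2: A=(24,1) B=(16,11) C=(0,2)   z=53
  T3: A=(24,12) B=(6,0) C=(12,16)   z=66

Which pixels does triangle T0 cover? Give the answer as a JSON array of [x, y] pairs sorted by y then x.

T0:
  2·area = 352
  edge (24, 7)→(16, 20): d=(-8,13) right/bottom  bias=-1
  edge (16, 20)→(0, 2): d=(-16,-18) top-left  bias=+0
  edge (0, 2)→(24, 7): d=(24,5) right/bottom  bias=-1
    (0,1)@(1, 3): e=[331,2,19] → X
    (1,1)@(3, 3): e=[305,38,9] → X
    (2,1)@(5, 3): e=[279,74,-1] → .
    (0,2)@(1, 5): e=[315,-30,67] → .
    (1,2)@(3, 5): e=[289,6,57] → X
    (2,2)@(5, 5): e=[263,42,47] → X
    (3,2)@(7, 5): e=[237,78,37] → X
    (4,2)@(9, 5): e=[211,114,27] → X
    (5,2)@(11, 5): e=[185,150,17] → X
    (6,2)@(13, 5): e=[159,186,7] → X
    (7,2)@(15, 5): e=[133,222,-3] → .
    (1,3)@(3, 7): e=[273,-26,105] → .
  covered (44 px):
    . . . . . . . . . . . .
    X X . . . . . . . . . .
    . X X X X X X . . . . .
    . . X X X X X X X X X X
    . . . X X X X X X X X .
    . . . . X X X X X X X .
    . . . . . X X X X X . .
    . . . . . . X X X X . .
    . . . . . . . X X . . .
    . . . . . . . . . . . .
T1:
  2·area = 70  (B↔C swapped to make it positive)
  edge (6, 4)→(20, 14): d=(14,10) right/bottom  bias=-1
  edge (20, 14)→(6, 9): d=(-14,-5) top-left  bias=+0
  edge (6, 9)→(6, 4): d=(0,-5) top-left  bias=+0
    (3,2)@(7, 5): e=[4,61,5] → X
    (4,2)@(9, 5): e=[-16,71,15] → .
    (3,3)@(7, 7): e=[32,33,5] → X
    (4,3)@(9, 7): e=[12,43,15] → X
    (5,3)@(11, 7): e=[-8,53,25] → .
    (3,4)@(7, 9): e=[60,5,5] → X
    (5,4)@(11, 9): e=[20,25,25] → X
    (6,4)@(13, 9): e=[0,35,35] → .  [on edge]
    (3,5)@(7, 11): e=[88,-23,5] → .
    (4,5)@(9, 11): e=[68,-13,15] → .
    (5,5)@(11, 11): e=[48,-3,25] → .
    (6,5)@(13, 11): e=[28,7,35] → X
  covered (8 px):
    . . . . . . . . . . . .
    . . . . . . . . . . . .
    . . . X . . . . . . . .
    . . . X X . . . . . . .
    . . . X X X . . . . . .
    . . . . . . X X . . . .
    . . . . . . . . . . . .
    . . . . . . . . . . . .
    . . . . . . . . . . . .
    . . . . . . . . . . . .
T2:
  2·area = 232
  edge (24, 1)→(16, 11): d=(-8,10) right/bottom  bias=-1
  edge (16, 11)→(0, 2): d=(-16,-9) top-left  bias=+0
  edge (0, 2)→(24, 1): d=(24,-1) top-left  bias=+0
    (1,1)@(3, 3): e=[194,11,27] → X
    (2,1)@(5, 3): e=[174,29,29] → X
    (3,1)@(7, 3): e=[154,47,31] → X
    (4,1)@(9, 3): e=[134,65,33] → X
    (5,1)@(11, 3): e=[114,83,35] → X
    (6,1)@(13, 3): e=[94,101,37] → X
    (7,1)@(15, 3): e=[74,119,39] → X
    (8,1)@(17, 3): e=[54,137,41] → X
    (9,1)@(19, 3): e=[34,155,43] → X
    (10,1)@(21, 3): e=[14,173,45] → X
    (11,1)@(23, 3): e=[-6,191,47] → .
    (1,2)@(3, 5): e=[178,-21,75] → .
  covered (26 px):
    . . . . . . . . . . . .
    . X X X X X X X X X X .
    . . . X X X X X X X . .
    . . . . X X X X X X . .
    . . . . . . X X X . . .
    . . . . . . . . . . . .
    . . . . . . . . . . . .
    . . . . . . . . . . . .
    . . . . . . . . . . . .
    . . . . . . . . . . . .
T3:
  2·area = 216  (B↔C swapped to make it positive)
  edge (24, 12)→(12, 16): d=(-12,4) right/bottom  bias=-1
  edge (12, 16)→(6, 0): d=(-6,-16) top-left  bias=+0
  edge (6, 0)→(24, 12): d=(18,12) right/bottom  bias=-1
    (3,0)@(7, 1): e=[200,10,6] → X
    (4,0)@(9, 1): e=[192,42,-18] → .
    (3,1)@(7, 3): e=[176,-2,42] → .
    (4,1)@(9, 3): e=[168,30,18] → X
    (5,1)@(11, 3): e=[160,62,-6] → .
    (4,2)@(9, 5): e=[144,18,54] → X
    (5,2)@(11, 5): e=[136,50,30] → X
    (6,2)@(13, 5): e=[128,82,6] → X
    (7,2)@(15, 5): e=[120,114,-18] → .
    (4,3)@(9, 7): e=[120,6,90] → X
    (7,3)@(15, 7): e=[96,102,18] → X
    (8,3)@(17, 7): e=[88,134,-6] → .
    (10,6)@(21, 13): e=[0,162,54] → .  [on edge]
    (7,7)@(15, 15): e=[0,54,162] → .  [on edge]
    (4,8)@(9, 17): e=[0,-54,270] → .  [on edge]
    (1,9)@(3, 19): e=[0,-162,378] → .  [on edge]
  covered (26 px):
    . . . X . . . . . . . .
    . . . . X . . . . . . .
    . . . . X X X . . . . .
    . . . . X X X X . . . .
    . . . . . X X X X X . .
    . . . . . X X X X X X .
    . . . . . X X X X X . .
    . . . . . . X . . . . .
    . . . . . . . . . . . .
    . . . . . . . . . . . .

Result: [[0,1],[1,1],[1,2],[2,2],[3,2],[4,2],[5,2],[6,2],[2,3],[3,3],[4,3],[5,3],[6,3],[7,3],[8,3],[9,3],[10,3],[11,3],[3,4],[4,4],[5,4],[6,4],[7,4],[8,4],[9,4],[10,4],[4,5],[5,5],[6,5],[7,5],[8,5],[9,5],[10,5],[5,6],[6,6],[7,6],[8,6],[9,6],[6,7],[7,7],[8,7],[9,7],[7,8],[8,8]]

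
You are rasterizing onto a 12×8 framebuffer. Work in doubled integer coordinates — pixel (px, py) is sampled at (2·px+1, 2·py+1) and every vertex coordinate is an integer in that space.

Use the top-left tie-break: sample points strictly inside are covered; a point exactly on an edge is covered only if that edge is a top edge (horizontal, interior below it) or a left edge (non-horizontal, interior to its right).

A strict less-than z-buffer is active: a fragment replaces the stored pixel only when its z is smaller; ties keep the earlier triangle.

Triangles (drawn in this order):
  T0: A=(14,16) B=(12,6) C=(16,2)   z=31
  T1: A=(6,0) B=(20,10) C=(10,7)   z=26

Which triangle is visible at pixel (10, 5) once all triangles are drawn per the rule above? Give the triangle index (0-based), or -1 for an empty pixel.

T0:
  2·area = 48
  edge (14, 16)→(12, 6): d=(-2,-10) top-left  bias=+0
  edge (12, 6)→(16, 2): d=(4,-4) top-left  bias=+0
  edge (16, 2)→(14, 16): d=(-2,14) right/bottom  bias=-1
    (5,0)@(11, 1): e=[0,-24,72] → ·  [on edge]
    (8,0)@(17, 1): e=[60,0,-12] → ·  [on edge]
    (7,1)@(15, 3): e=[36,0,12] → #  [on edge]
    (8,1)@(17, 3): e=[56,8,-16] → ·
    (6,2)@(13, 5): e=[12,0,36] → #  [on edge]
    (8,2)@(17, 5): e=[52,16,-20] → ·
    (5,3)@(11, 7): e=[-12,0,60] → ·  [on edge]
    (6,3)@(13, 7): e=[8,8,32] → #
    (8,3)@(17, 7): e=[48,24,-24] → ·
    (4,4)@(9, 9): e=[-36,0,84] → ·  [on edge]
    (6,4)@(13, 9): e=[4,16,28] → #
    (7,4)@(15, 9): e=[24,24,0] → ·  [on edge]
    (3,5)@(7, 11): e=[-60,0,108] → ·  [on edge]
    (6,5)@(13, 11): e=[0,24,24] → #  [on edge]
    (2,6)@(5, 13): e=[-84,0,132] → ·  [on edge]
    (1,7)@(3, 15): e=[-108,0,156] → ·  [on edge]
  covered (7 px):
    · · · · · · · · · · · ·
    · · · · · · · # · · · ·
    · · · · · · # # · · · ·
    · · · · · · # # · · · ·
    · · · · · · # · · · · ·
    · · · · · · # · · · · ·
    · · · · · · · · · · · ·
    · · · · · · · · · · · ·
T1:
  2·area = 58
  edge (6, 0)→(20, 10): d=(14,10) right/bottom  bias=-1
  edge (20, 10)→(10, 7): d=(-10,-3) top-left  bias=+0
  edge (10, 7)→(6, 0): d=(-4,-7) top-left  bias=+0
    (3,0)@(7, 1): e=[4,51,3] → #
    (4,0)@(9, 1): e=[-16,57,17] → ·
    (3,1)@(7, 3): e=[32,31,-5] → ·
    (4,1)@(9, 3): e=[12,37,9] → #
    (5,1)@(11, 3): e=[-8,43,23] → ·
    (4,2)@(9, 5): e=[40,17,1] → #
    (5,2)@(11, 5): e=[20,23,15] → #
    (6,2)@(13, 5): e=[0,29,29] → ·  [on edge]
    (4,3)@(9, 7): e=[68,-3,-7] → ·
    (5,3)@(11, 7): e=[48,3,7] → #
    (6,3)@(13, 7): e=[28,9,21] → #
    (7,3)@(15, 7): e=[8,15,35] → #
  covered (8 px):
    · · · # · · · · · · · ·
    · · · · # · · · · · · ·
    · · · · # # · · · · · ·
    · · · · · # # # · · · ·
    · · · · · · · · # · · ·
    · · · · · · · · · · · ·
    · · · · · · · · · · · ·
    · · · · · · · · · · · ·

Z-buffer (winner per pixel, '.' = empty):
  . . . 1 . . . . . . . .
  . . . . 1 . . 0 . . . .
  . . . . 1 1 0 0 . . . .
  . . . . . 1 1 1 . . . .
  . . . . . . 0 . 1 . . .
  . . . . . . 0 . . . . .
  . . . . . . . . . . . .
  . . . . . . . . . . . .

Result: -1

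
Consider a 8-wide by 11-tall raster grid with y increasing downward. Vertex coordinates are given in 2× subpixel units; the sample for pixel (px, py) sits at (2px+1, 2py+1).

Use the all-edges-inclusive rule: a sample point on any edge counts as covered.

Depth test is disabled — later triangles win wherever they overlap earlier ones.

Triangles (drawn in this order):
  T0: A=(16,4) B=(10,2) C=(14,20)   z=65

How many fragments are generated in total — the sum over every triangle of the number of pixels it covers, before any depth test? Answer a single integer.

T0:
  2·area = 100  (B↔C swapped to make it positive)
  edge (16, 4)→(14, 20): d=(-2,16) inclusive
  edge (14, 20)→(10, 2): d=(-4,-18) inclusive
  edge (10, 2)→(16, 4): d=(6,2) inclusive
    (3,0)@(7, 1): e=[150,-50,0] → ·  [on edge]
    (5,1)@(11, 3): e=[82,14,4] → #
    (6,1)@(13, 3): e=[50,50,0] → #  [on edge]
    (7,1)@(15, 3): e=[18,86,-4] → ·
    (5,2)@(11, 5): e=[78,6,16] → #
    (7,2)@(15, 5): e=[14,78,8] → #
    (5,3)@(11, 7): e=[74,-2,28] → ·
    (6,3)@(13, 7): e=[42,34,24] → #
    (6,4)@(13, 9): e=[38,26,36] → #
    (6,5)@(13, 11): e=[34,18,48] → #
    (6,6)@(13, 13): e=[30,10,60] → #
    (7,6)@(15, 13): e=[-2,46,56] → ·
  covered (13 px):
    · · · · · · · ·
    · · · · · # # ·
    · · · · · # # #
    · · · · · · # #
    · · · · · · # #
    · · · · · · # #
    · · · · · · # ·
    · · · · · · # ·
    · · · · · · · ·
    · · · · · · · ·
    · · · · · · · ·

Answer: 13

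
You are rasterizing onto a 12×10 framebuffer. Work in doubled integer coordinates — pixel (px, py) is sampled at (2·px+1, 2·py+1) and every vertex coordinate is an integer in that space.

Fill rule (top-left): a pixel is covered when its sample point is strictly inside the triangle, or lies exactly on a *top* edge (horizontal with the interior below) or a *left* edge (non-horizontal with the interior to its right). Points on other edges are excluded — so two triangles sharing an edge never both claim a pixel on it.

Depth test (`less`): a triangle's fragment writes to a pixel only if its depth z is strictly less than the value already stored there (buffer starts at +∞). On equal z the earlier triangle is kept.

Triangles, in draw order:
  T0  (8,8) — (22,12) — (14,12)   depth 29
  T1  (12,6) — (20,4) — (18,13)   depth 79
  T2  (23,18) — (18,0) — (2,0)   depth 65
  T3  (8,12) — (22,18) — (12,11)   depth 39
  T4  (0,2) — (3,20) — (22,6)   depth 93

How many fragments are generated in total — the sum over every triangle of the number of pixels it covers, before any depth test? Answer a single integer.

T0:
  2·area = 32
  edge (8, 8)→(22, 12): d=(14,4) right/bottom  bias=-1
  edge (22, 12)→(14, 12): d=(-8,0) right/bottom  bias=-1
  edge (14, 12)→(8, 8): d=(-6,-4) top-left  bias=+0
    (5,4)@(11, 9): e=[2,24,6] → #
    (6,4)@(13, 9): e=[-6,24,14] → ·
    (5,5)@(11, 11): e=[30,8,-6] → ·
    (6,5)@(13, 11): e=[22,8,2] → #
    (7,5)@(15, 11): e=[14,8,10] → #
    (8,5)@(17, 11): e=[6,8,18] → #
    (9,5)@(19, 11): e=[-2,8,26] → ·
    (6,6)@(13, 13): e=[50,-8,-10] → ·
    (7,6)@(15, 13): e=[42,-8,-2] → ·
    (8,6)@(17, 13): e=[34,-8,6] → ·
  covered (4 px):
    · · · · · · · · · · · ·
    · · · · · · · · · · · ·
    · · · · · · · · · · · ·
    · · · · · · · · · · · ·
    · · · · · # · · · · · ·
    · · · · · · # # # · · ·
    · · · · · · · · · · · ·
    · · · · · · · · · · · ·
    · · · · · · · · · · · ·
    · · · · · · · · · · · ·
T1:
  2·area = 68
  edge (12, 6)→(20, 4): d=(8,-2) top-left  bias=+0
  edge (20, 4)→(18, 13): d=(-2,9) right/bottom  bias=-1
  edge (18, 13)→(12, 6): d=(-6,-7) top-left  bias=+0
    (8,2)@(17, 5): e=[2,25,41] → #
    (9,2)@(19, 5): e=[6,7,55] → #
    (10,2)@(21, 5): e=[10,-11,69] → ·
    (6,3)@(13, 7): e=[10,57,1] → #
    (7,3)@(15, 7): e=[14,39,15] → #
    (10,3)@(21, 7): e=[26,-15,57] → ·
    (6,4)@(13, 9): e=[26,53,-11] → ·
    (7,4)@(15, 9): e=[30,35,3] → #
    (9,4)@(19, 9): e=[38,-1,31] → ·
    (7,5)@(15, 11): e=[46,31,-9] → ·
    (8,5)@(17, 11): e=[50,13,5] → #
    (9,5)@(19, 11): e=[54,-5,19] → ·
  covered (9 px):
    · · · · · · · · · · · ·
    · · · · · · · · · · · ·
    · · · · · · · · # # · ·
    · · · · · · # # # # · ·
    · · · · · · · # # · · ·
    · · · · · · · · # · · ·
    · · · · · · · · · · · ·
    · · · · · · · · · · · ·
    · · · · · · · · · · · ·
    · · · · · · · · · · · ·
T2:
  2·area = 288  (B↔C swapped to make it positive)
  edge (23, 18)→(2, 0): d=(-21,-18) top-left  bias=+0
  edge (2, 0)→(18, 0): d=(16,0) top-left  bias=+0
  edge (18, 0)→(23, 18): d=(5,18) right/bottom  bias=-1
    (2,0)@(5, 1): e=[33,16,239] → #
    (3,0)@(7, 1): e=[69,16,203] → #
    (4,0)@(9, 1): e=[105,16,167] → #
    (5,0)@(11, 1): e=[141,16,131] → #
    (6,0)@(13, 1): e=[177,16,95] → #
    (7,0)@(15, 1): e=[213,16,59] → #
    (8,0)@(17, 1): e=[249,16,23] → #
    (9,0)@(19, 1): e=[285,16,-13] → ·
    (2,1)@(5, 3): e=[-9,48,249] → ·
    (3,1)@(7, 3): e=[27,48,213] → #
    (9,1)@(19, 3): e=[243,48,-3] → ·
    (3,2)@(7, 5): e=[-15,80,223] → ·
  covered (35 px):
    · · # # # # # # # · · ·
    · · · # # # # # # · · ·
    · · · · # # # # # # · ·
    · · · · · # # # # # · ·
    · · · · · · # # # # · ·
    · · · · · · · # # # # ·
    · · · · · · · · · # # ·
    · · · · · · · · · · # ·
    · · · · · · · · · · · ·
    · · · · · · · · · · · ·
T3:
  2·area = 38  (B↔C swapped to make it positive)
  edge (8, 12)→(12, 11): d=(4,-1) top-left  bias=+0
  edge (12, 11)→(22, 18): d=(10,7) right/bottom  bias=-1
  edge (22, 18)→(8, 12): d=(-14,-6) top-left  bias=+0
    (0,4)@(1, 9): e=[-19,57,0] → ·  [on edge]
    (5,6)@(11, 13): e=[7,27,4] → #
    (6,6)@(13, 13): e=[9,13,16] → #
    (7,6)@(15, 13): e=[11,-1,28] → ·
    (5,7)@(11, 15): e=[15,47,-24] → ·
    (6,7)@(13, 15): e=[17,33,-12] → ·
    (7,7)@(15, 15): e=[19,19,0] → #  [on edge]
    (8,7)@(17, 15): e=[21,5,12] → #
    (9,7)@(19, 15): e=[23,-9,24] → ·
    (7,8)@(15, 17): e=[27,39,-28] → ·
    (8,8)@(17, 17): e=[29,25,-16] → ·
  covered (4 px):
    · · · · · · · · · · · ·
    · · · · · · · · · · · ·
    · · · · · · · · · · · ·
    · · · · · · · · · · · ·
    · · · · · · · · · · · ·
    · · · · · · · · · · · ·
    · · · · · # # · · · · ·
    · · · · · · · # # · · ·
    · · · · · · · · · · · ·
    · · · · · · · · · · · ·
T4:
  2·area = 384  (B↔C swapped to make it positive)
  edge (0, 2)→(22, 6): d=(22,4) right/bottom  bias=-1
  edge (22, 6)→(3, 20): d=(-19,14) right/bottom  bias=-1
  edge (3, 20)→(0, 2): d=(-3,-18) top-left  bias=+0
    (0,1)@(1, 3): e=[18,351,15] → #
    (1,1)@(3, 3): e=[10,323,51] → #
    (2,1)@(5, 3): e=[2,295,87] → #
    (3,1)@(7, 3): e=[-6,267,123] → ·
    (0,2)@(1, 5): e=[62,313,9] → #
    (3,2)@(7, 5): e=[38,229,117] → #
    (4,2)@(9, 5): e=[30,201,153] → #
    (5,2)@(11, 5): e=[22,173,189] → #
    (6,2)@(13, 5): e=[14,145,225] → #
    (7,2)@(15, 5): e=[6,117,261] → #
    (8,2)@(17, 5): e=[-2,89,297] → ·
    (0,3)@(1, 7): e=[106,275,3] → #
  covered (49 px):
    · · · · · · · · · · · ·
    # # # · · · · · · · · ·
    # # # # # # # # · · · ·
    # # # # # # # # # # · ·
    · # # # # # # # # · · ·
    · # # # # # # # · · · ·
    · # # # # # · · · · · ·
    · # # # # · · · · · · ·
    · # # # · · · · · · · ·
    · # · · · · · · · · · ·

Answer: 101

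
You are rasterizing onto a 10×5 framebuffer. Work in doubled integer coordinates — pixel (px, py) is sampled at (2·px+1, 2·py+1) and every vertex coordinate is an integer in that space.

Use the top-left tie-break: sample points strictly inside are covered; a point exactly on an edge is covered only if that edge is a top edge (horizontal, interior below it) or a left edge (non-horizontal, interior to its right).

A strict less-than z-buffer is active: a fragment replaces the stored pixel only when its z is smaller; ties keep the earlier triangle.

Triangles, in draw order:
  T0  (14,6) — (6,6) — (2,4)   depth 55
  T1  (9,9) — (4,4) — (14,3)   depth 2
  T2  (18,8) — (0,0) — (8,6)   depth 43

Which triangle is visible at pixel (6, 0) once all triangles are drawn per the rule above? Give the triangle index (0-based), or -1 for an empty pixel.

T0:
  2·area = 16
  edge (14, 6)→(6, 6): d=(-8,0) right/bottom  bias=-1
  edge (6, 6)→(2, 4): d=(-4,-2) top-left  bias=+0
  edge (2, 4)→(14, 6): d=(12,2) right/bottom  bias=-1
    (2,2)@(5, 5): e=[8,2,6] → █
    (3,2)@(7, 5): e=[8,6,2] → █
    (4,2)@(9, 5): e=[8,10,-2] → ·
    (2,3)@(5, 7): e=[-8,-6,30] → ·
    (3,3)@(7, 7): e=[-8,-2,26] → ·
  covered (2 px):
    · · · · · · · · · ·
    · · · · · · · · · ·
    · · █ █ · · · · · ·
    · · · · · · · · · ·
    · · · · · · · · · ·
T1:
  2·area = 55
  edge (9, 9)→(4, 4): d=(-5,-5) top-left  bias=+0
  edge (4, 4)→(14, 3): d=(10,-1) top-left  bias=+0
  edge (14, 3)→(9, 9): d=(-5,6) right/bottom  bias=-1
    (0,0)@(1, 1): e=[0,-33,88] → ·  [on edge]
    (1,1)@(3, 3): e=[0,-11,66] → ·  [on edge]
    (2,2)@(5, 5): e=[0,11,44] → █  [on edge]
    (3,2)@(7, 5): e=[10,13,32] → █
    (4,2)@(9, 5): e=[20,15,20] → █
    (5,2)@(11, 5): e=[30,17,8] → █
    (6,2)@(13, 5): e=[40,19,-4] → ·
    (2,3)@(5, 7): e=[-10,31,34] → ·
    (3,3)@(7, 7): e=[0,33,22] → █  [on edge]
    (5,3)@(11, 7): e=[20,37,-2] → ·
    (3,4)@(7, 9): e=[-10,53,12] → ·
    (4,4)@(9, 9): e=[0,55,0] → ·  [on edge]
  covered (6 px):
    · · · · · · · · · ·
    · · · · · · · · · ·
    · · █ █ █ █ · · · ·
    · · · █ █ · · · · ·
    · · · · · · · · · ·
T2:
  2·area = 44  (B↔C swapped to make it positive)
  edge (18, 8)→(8, 6): d=(-10,-2) top-left  bias=+0
  edge (8, 6)→(0, 0): d=(-8,-6) top-left  bias=+0
  edge (0, 0)→(18, 8): d=(18,8) right/bottom  bias=-1
    (2,1)@(5, 3): e=[24,6,14] → █
    (3,1)@(7, 3): e=[28,18,-2] → ·
    (1,2)@(3, 5): e=[0,-22,66] → ·  [on edge]
    (2,2)@(5, 5): e=[4,-10,50] → ·
    (3,2)@(7, 5): e=[8,2,34] → █
    (4,2)@(9, 5): e=[12,14,18] → █
    (5,2)@(11, 5): e=[16,26,2] → █
    (6,2)@(13, 5): e=[20,38,-14] → ·
    (3,3)@(7, 7): e=[-12,-14,70] → ·
    (4,3)@(9, 7): e=[-8,-2,54] → ·
    (5,3)@(11, 7): e=[-4,10,38] → ·
    (6,3)@(13, 7): e=[0,22,22] → █  [on edge]
  covered (6 px):
    · · · · · · · · · ·
    · · █ · · · · · · ·
    · · · █ █ █ · · · ·
    · · · · · · █ █ · ·
    · · · · · · · · · ·

Z-buffer (winner per pixel, '.' = empty):
  . . . . . . . . . .
  . . 2 . . . . . . .
  . . 1 1 1 1 . . . .
  . . . 1 1 . 2 2 . .
  . . . . . . . . . .

Final: -1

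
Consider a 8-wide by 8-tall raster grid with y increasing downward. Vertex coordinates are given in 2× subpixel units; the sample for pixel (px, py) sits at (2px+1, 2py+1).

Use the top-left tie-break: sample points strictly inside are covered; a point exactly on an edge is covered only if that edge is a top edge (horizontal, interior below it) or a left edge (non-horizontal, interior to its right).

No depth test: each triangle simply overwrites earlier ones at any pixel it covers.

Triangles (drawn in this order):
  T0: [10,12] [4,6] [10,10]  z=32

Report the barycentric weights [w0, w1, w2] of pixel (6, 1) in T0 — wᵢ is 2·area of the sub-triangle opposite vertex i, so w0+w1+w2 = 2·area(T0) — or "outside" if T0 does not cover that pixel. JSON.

T0:
  2·area = 12
  edge (10, 12)→(4, 6): d=(-6,-6) top-left  bias=+0
  edge (4, 6)→(10, 10): d=(6,4) right/bottom  bias=-1
  edge (10, 10)→(10, 12): d=(0,2) right/bottom  bias=-1
    (0,1)@(1, 3): e=[0,-6,18] → ·  [on edge]
    (1,2)@(3, 5): e=[0,-2,14] → ·  [on edge]
    (2,3)@(5, 7): e=[0,2,10] → #  [on edge]
    (3,3)@(7, 7): e=[12,-6,6] → ·
    (2,4)@(5, 9): e=[-12,14,10] → ·
    (3,4)@(7, 9): e=[0,6,6] → #  [on edge]
    (4,4)@(9, 9): e=[12,-2,2] → ·
    (3,5)@(7, 11): e=[-12,18,6] → ·
    (4,5)@(9, 11): e=[0,10,2] → #  [on edge]
    (5,5)@(11, 11): e=[12,2,-2] → ·
    (4,6)@(9, 13): e=[-12,22,2] → ·
    (5,6)@(11, 13): e=[0,14,-2] → ·  [on edge]
    (6,7)@(13, 15): e=[0,18,-6] → ·  [on edge]
  covered (3 px):
    · · · · · · · ·
    · · · · · · · ·
    · · · · · · · ·
    · · # · · · · ·
    · · · # · · · ·
    · · · · # · · ·
    · · · · · · · ·
    · · · · · · · ·

Answer: "outside"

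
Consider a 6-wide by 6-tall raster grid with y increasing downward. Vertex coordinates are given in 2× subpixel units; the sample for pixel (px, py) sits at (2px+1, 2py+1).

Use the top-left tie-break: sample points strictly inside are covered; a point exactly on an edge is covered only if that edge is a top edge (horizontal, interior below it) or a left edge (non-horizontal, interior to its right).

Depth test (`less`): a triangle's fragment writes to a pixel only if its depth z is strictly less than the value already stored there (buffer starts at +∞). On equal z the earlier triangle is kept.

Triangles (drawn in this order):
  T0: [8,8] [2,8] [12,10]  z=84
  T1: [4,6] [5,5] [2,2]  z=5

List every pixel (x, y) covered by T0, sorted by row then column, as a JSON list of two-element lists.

T0:
  2·area = 12  (B↔C swapped to make it positive)
  edge (8, 8)→(12, 10): d=(4,2) right/bottom  bias=-1
  edge (12, 10)→(2, 8): d=(-10,-2) top-left  bias=+0
  edge (2, 8)→(8, 8): d=(6,0) top-left  bias=+0
    (3,4)@(7, 9): e=[6,0,6] → █  [on edge]
    (4,4)@(9, 9): e=[2,4,6] → █
    (5,4)@(11, 9): e=[-2,8,6] → ·
    (3,5)@(7, 11): e=[14,-20,18] → ·
    (4,5)@(9, 11): e=[10,-16,18] → ·
  covered (2 px):
    · · · · · ·
    · · · · · ·
    · · · · · ·
    · · · · · ·
    · · · █ █ ·
    · · · · · ·
T1:
  2·area = 6  (B↔C swapped to make it positive)
  edge (4, 6)→(2, 2): d=(-2,-4) top-left  bias=+0
  edge (2, 2)→(5, 5): d=(3,3) right/bottom  bias=-1
  edge (5, 5)→(4, 6): d=(-1,1) right/bottom  bias=-1
    (0,0)@(1, 1): e=[-2,0,8] → ·  [on edge]
    (4,0)@(9, 1): e=[30,-24,0] → ·  [on edge]
    (1,1)@(3, 3): e=[2,0,4] → ·  [on edge]
    (3,1)@(7, 3): e=[18,-12,0] → ·  [on edge]
    (2,2)@(5, 5): e=[6,0,0] → ·  [on edge]
    (1,3)@(3, 7): e=[-6,12,0] → ·  [on edge]
    (3,3)@(7, 7): e=[10,0,-4] → ·  [on edge]
    (0,4)@(1, 9): e=[-18,24,0] → ·  [on edge]
    (4,4)@(9, 9): e=[14,0,-8] → ·  [on edge]
    (5,5)@(11, 11): e=[18,0,-12] → ·  [on edge]
  covered (0 px):
    · · · · · ·
    · · · · · ·
    · · · · · ·
    · · · · · ·
    · · · · · ·
    · · · · · ·

Answer: [[3,4],[4,4]]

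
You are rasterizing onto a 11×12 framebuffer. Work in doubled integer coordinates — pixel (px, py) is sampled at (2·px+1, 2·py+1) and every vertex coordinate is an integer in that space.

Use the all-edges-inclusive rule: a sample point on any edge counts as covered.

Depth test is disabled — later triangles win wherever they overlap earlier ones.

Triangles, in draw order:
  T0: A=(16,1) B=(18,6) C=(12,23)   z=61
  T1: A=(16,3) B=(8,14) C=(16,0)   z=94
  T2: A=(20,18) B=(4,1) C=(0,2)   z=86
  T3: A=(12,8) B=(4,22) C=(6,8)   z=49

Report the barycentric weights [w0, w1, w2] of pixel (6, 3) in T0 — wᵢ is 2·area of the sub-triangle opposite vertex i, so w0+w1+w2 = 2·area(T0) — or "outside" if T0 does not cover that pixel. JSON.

T0:
  2·area = 64
  edge (16, 1)→(18, 6): d=(2,5) inclusive
  edge (18, 6)→(12, 23): d=(-6,17) inclusive
  edge (12, 23)→(16, 1): d=(4,-22) inclusive
    (8,2)@(17, 5): e=[3,23,38] → #
    (9,2)@(19, 5): e=[-7,-11,82] → ·
    (7,3)@(15, 7): e=[17,45,2] → #
    (9,3)@(19, 7): e=[-3,-23,90] → ·
    (7,4)@(15, 9): e=[21,33,10] → #
    (8,4)@(17, 9): e=[11,-1,54] → ·
    (7,5)@(15, 11): e=[25,21,18] → #
    (8,5)@(17, 11): e=[15,-13,62] → ·
    (7,6)@(15, 13): e=[29,9,26] → #
    (8,6)@(17, 13): e=[19,-25,70] → ·
    (7,7)@(15, 15): e=[33,-3,34] → ·
    (6,9)@(13, 19): e=[51,7,6] → #
  covered (7 px):
    · · · · · · · · · · ·
    · · · · · · · · · · ·
    · · · · · · · · # · ·
    · · · · · · · # # · ·
    · · · · · · · # · · ·
    · · · · · · · # · · ·
    · · · · · · · # · · ·
    · · · · · · · · · · ·
    · · · · · · · · · · ·
    · · · · · · # · · · ·
    · · · · · · · · · · ·
    · · · · · · · · · · ·
T1:
  2·area = 24
  edge (16, 3)→(8, 14): d=(-8,11) inclusive
  edge (8, 14)→(16, 0): d=(8,-14) inclusive
  edge (16, 0)→(16, 3): d=(0,3) inclusive
    (7,1)@(15, 3): e=[11,10,3] → #
    (8,1)@(17, 3): e=[-11,38,-3] → ·
    (7,2)@(15, 5): e=[-5,26,3] → ·
    (6,3)@(13, 7): e=[1,14,9] → #
    (7,3)@(15, 7): e=[-21,42,3] → ·
    (5,4)@(11, 9): e=[7,2,15] → #
    (6,4)@(13, 9): e=[-15,30,9] → ·
    (5,5)@(11, 11): e=[-9,18,15] → ·
  covered (3 px):
    · · · · · · · · · · ·
    · · · · · · · # · · ·
    · · · · · · · · · · ·
    · · · · · · # · · · ·
    · · · · · # · · · · ·
    · · · · · · · · · · ·
    · · · · · · · · · · ·
    · · · · · · · · · · ·
    · · · · · · · · · · ·
    · · · · · · · · · · ·
    · · · · · · · · · · ·
    · · · · · · · · · · ·
T2:
  2·area = 84  (B↔C swapped to make it positive)
  edge (20, 18)→(0, 2): d=(-20,-16) inclusive
  edge (0, 2)→(4, 1): d=(4,-1) inclusive
  edge (4, 1)→(20, 18): d=(16,17) inclusive
    (1,1)@(3, 3): e=[28,7,49] → #
    (2,1)@(5, 3): e=[60,9,15] → #
    (3,1)@(7, 3): e=[92,11,-19] → ·
    (1,2)@(3, 5): e=[-12,15,81] → ·
    (2,2)@(5, 5): e=[20,17,47] → #
    (3,2)@(7, 5): e=[52,19,13] → #
    (4,2)@(9, 5): e=[84,21,-21] → ·
    (2,3)@(5, 7): e=[-20,25,79] → ·
    (3,3)@(7, 7): e=[12,27,45] → #
    (4,3)@(9, 7): e=[44,29,11] → #
    (5,3)@(11, 7): e=[76,31,-23] → ·
    (3,4)@(7, 9): e=[-28,35,77] → ·
  covered (12 px):
    · · · · · · · · · · ·
    · # # · · · · · · · ·
    · · # # · · · · · · ·
    · · · # # · · · · · ·
    · · · · # # · · · · ·
    · · · · · · # · · · ·
    · · · · · · · # · · ·
    · · · · · · · · # · ·
    · · · · · · · · · # ·
    · · · · · · · · · · ·
    · · · · · · · · · · ·
    · · · · · · · · · · ·
T3:
  2·area = 84
  edge (12, 8)→(4, 22): d=(-8,14) inclusive
  edge (4, 22)→(6, 8): d=(2,-14) inclusive
  edge (6, 8)→(12, 8): d=(6,0) inclusive
    (3,0)@(7, 1): e=[126,0,-42] → ·  [on edge]
    (3,4)@(7, 9): e=[62,16,6] → #
    (4,4)@(9, 9): e=[34,44,6] → #
    (5,4)@(11, 9): e=[6,72,6] → #
    (6,4)@(13, 9): e=[-22,100,6] → ·
    (3,5)@(7, 11): e=[46,20,18] → #
    (5,5)@(11, 11): e=[-10,76,18] → ·
    (3,6)@(7, 13): e=[30,24,30] → #
    (5,6)@(11, 13): e=[-26,80,30] → ·
    (2,7)@(5, 15): e=[42,0,42] → #  [on edge]
    (4,7)@(9, 15): e=[-14,56,42] → ·
    (2,8)@(5, 17): e=[26,4,54] → #
  covered (11 px):
    · · · · · · · · · · ·
    · · · · · · · · · · ·
    · · · · · · · · · · ·
    · · · · · · · · · · ·
    · · · # # # · · · · ·
    · · · # # · · · · · ·
    · · · # # · · · · · ·
    · · # # · · · · · · ·
    · · # · · · · · · · ·
    · · # · · · · · · · ·
    · · · · · · · · · · ·
    · · · · · · · · · · ·

Result: "outside"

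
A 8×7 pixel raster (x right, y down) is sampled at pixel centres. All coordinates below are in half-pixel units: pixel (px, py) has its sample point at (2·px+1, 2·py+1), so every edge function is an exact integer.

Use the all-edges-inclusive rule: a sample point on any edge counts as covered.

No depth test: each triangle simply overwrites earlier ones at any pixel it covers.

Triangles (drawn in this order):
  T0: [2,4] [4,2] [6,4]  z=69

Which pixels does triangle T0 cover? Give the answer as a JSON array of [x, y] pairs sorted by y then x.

T0:
  2·area = 8
  edge (2, 4)→(4, 2): d=(2,-2) inclusive
  edge (4, 2)→(6, 4): d=(2,2) inclusive
  edge (6, 4)→(2, 4): d=(-4,0) inclusive
    (1,0)@(3, 1): e=[-4,0,12] → ·  [on edge]
    (2,0)@(5, 1): e=[0,-4,12] → ·  [on edge]
    (1,1)@(3, 3): e=[0,4,4] → #  [on edge]
    (2,1)@(5, 3): e=[4,0,4] → #  [on edge]
    (3,1)@(7, 3): e=[8,-4,4] → ·
    (0,2)@(1, 5): e=[0,12,-4] → ·  [on edge]
    (1,2)@(3, 5): e=[4,8,-4] → ·
    (2,2)@(5, 5): e=[8,4,-4] → ·
    (3,2)@(7, 5): e=[12,0,-4] → ·  [on edge]
    (4,3)@(9, 7): e=[20,0,-12] → ·  [on edge]
    (5,4)@(11, 9): e=[28,0,-20] → ·  [on edge]
    (6,5)@(13, 11): e=[36,0,-28] → ·  [on edge]
    (7,6)@(15, 13): e=[44,0,-36] → ·  [on edge]
  covered (2 px):
    · · · · · · · ·
    · # # · · · · ·
    · · · · · · · ·
    · · · · · · · ·
    · · · · · · · ·
    · · · · · · · ·
    · · · · · · · ·

Final: [[1,1],[2,1]]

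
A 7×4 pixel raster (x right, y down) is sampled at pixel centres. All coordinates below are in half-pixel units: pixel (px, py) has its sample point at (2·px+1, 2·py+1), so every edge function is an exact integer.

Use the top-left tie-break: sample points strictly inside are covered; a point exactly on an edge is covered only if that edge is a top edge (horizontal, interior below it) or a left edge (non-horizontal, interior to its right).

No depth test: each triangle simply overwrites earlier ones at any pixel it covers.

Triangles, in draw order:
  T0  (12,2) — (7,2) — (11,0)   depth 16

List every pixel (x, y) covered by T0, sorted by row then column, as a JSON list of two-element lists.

T0:
  2·area = 10
  edge (12, 2)→(7, 2): d=(-5,0) right/bottom  bias=-1
  edge (7, 2)→(11, 0): d=(4,-2) top-left  bias=+0
  edge (11, 0)→(12, 2): d=(1,2) right/bottom  bias=-1
    (4,0)@(9, 1): e=[5,0,5] → #  [on edge]
    (5,0)@(11, 1): e=[5,4,1] → #
    (6,0)@(13, 1): e=[5,8,-3] → ·
    (2,1)@(5, 3): e=[-5,0,15] → ·  [on edge]
    (4,1)@(9, 3): e=[-5,8,7] → ·
    (5,1)@(11, 3): e=[-5,12,3] → ·
    (0,2)@(1, 5): e=[-15,0,25] → ·  [on edge]
  covered (2 px):
    · · · · # # ·
    · · · · · · ·
    · · · · · · ·
    · · · · · · ·

Answer: [[4,0],[5,0]]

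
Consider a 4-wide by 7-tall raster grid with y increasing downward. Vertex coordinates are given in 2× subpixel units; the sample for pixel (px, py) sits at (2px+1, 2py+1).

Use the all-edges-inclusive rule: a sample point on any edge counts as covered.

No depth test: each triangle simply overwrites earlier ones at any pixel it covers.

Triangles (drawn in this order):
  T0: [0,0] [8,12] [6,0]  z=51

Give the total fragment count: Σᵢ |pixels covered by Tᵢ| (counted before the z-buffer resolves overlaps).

T0:
  2·area = 72  (B↔C swapped to make it positive)
  edge (0, 0)→(6, 0): d=(6,0) inclusive
  edge (6, 0)→(8, 12): d=(2,12) inclusive
  edge (8, 12)→(0, 0): d=(-8,-12) inclusive
    (0,0)@(1, 1): e=[6,62,4] → █
    (1,0)@(3, 1): e=[6,38,28] → █
    (2,0)@(5, 1): e=[6,14,52] → █
    (3,0)@(7, 1): e=[6,-10,76] → ·
    (0,1)@(1, 3): e=[18,66,-12] → ·
    (1,1)@(3, 3): e=[18,42,12] → █
    (3,1)@(7, 3): e=[18,-6,60] → ·
    (1,2)@(3, 5): e=[30,46,-4] → ·
    (2,2)@(5, 5): e=[30,22,20] → █
    (3,2)@(7, 5): e=[30,-2,44] → ·
    (2,3)@(5, 7): e=[42,26,4] → █
    (3,3)@(7, 7): e=[42,2,28] → █
  covered (9 px):
    █ █ █ ·
    · █ █ ·
    · · █ ·
    · · █ █
    · · · █
    · · · ·
    · · · ·

Answer: 9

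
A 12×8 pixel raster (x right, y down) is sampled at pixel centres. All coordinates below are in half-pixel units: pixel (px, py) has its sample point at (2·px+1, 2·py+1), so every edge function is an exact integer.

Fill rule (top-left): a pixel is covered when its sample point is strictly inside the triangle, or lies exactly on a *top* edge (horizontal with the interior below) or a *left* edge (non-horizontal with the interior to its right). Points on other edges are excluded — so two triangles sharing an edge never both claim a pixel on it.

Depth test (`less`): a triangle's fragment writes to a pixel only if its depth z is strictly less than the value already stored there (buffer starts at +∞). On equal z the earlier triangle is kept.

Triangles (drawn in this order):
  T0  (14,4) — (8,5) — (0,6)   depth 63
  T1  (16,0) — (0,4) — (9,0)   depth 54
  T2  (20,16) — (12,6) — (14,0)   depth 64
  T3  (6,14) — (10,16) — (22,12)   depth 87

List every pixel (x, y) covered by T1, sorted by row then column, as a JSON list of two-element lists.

T0:
  2·area = 2
  edge (14, 4)→(8, 5): d=(-6,1) right/bottom  bias=-1
  edge (8, 5)→(0, 6): d=(-8,1) right/bottom  bias=-1
  edge (0, 6)→(14, 4): d=(14,-2) top-left  bias=+0
    (10,1)@(21, 3): e=[-1,3,0] → ·  [on edge]
    (3,2)@(7, 5): e=[1,1,0] → #  [on edge]
    (4,2)@(9, 5): e=[-1,-1,4] → ·
    (3,3)@(7, 7): e=[-11,-15,28] → ·
  covered (1 px):
    · · · · · · · · · · · ·
    · · · · · · · · · · · ·
    · · · # · · · · · · · ·
    · · · · · · · · · · · ·
    · · · · · · · · · · · ·
    · · · · · · · · · · · ·
    · · · · · · · · · · · ·
    · · · · · · · · · · · ·
T1:
  2·area = 28
  edge (16, 0)→(0, 4): d=(-16,4) right/bottom  bias=-1
  edge (0, 4)→(9, 0): d=(9,-4) top-left  bias=+0
  edge (9, 0)→(16, 0): d=(7,0) top-left  bias=+0
    (3,0)@(7, 1): e=[20,1,7] → #
    (4,0)@(9, 1): e=[12,9,7] → #
    (5,0)@(11, 1): e=[4,17,7] → #
    (6,0)@(13, 1): e=[-4,25,7] → ·
    (1,1)@(3, 3): e=[4,3,21] → #
    (2,1)@(5, 3): e=[-4,11,21] → ·
    (3,1)@(7, 3): e=[-12,19,21] → ·
    (4,1)@(9, 3): e=[-20,27,21] → ·
    (5,1)@(11, 3): e=[-28,35,21] → ·
    (1,2)@(3, 5): e=[-28,21,35] → ·
  covered (4 px):
    · · · # # # · · · · · ·
    · # · · · · · · · · · ·
    · · · · · · · · · · · ·
    · · · · · · · · · · · ·
    · · · · · · · · · · · ·
    · · · · · · · · · · · ·
    · · · · · · · · · · · ·
    · · · · · · · · · · · ·
T2:
  2·area = 68
  edge (20, 16)→(12, 6): d=(-8,-10) top-left  bias=+0
  edge (12, 6)→(14, 0): d=(2,-6) top-left  bias=+0
  edge (14, 0)→(20, 16): d=(6,16) right/bottom  bias=-1
    (6,1)@(13, 3): e=[34,0,34] → #  [on edge]
    (7,1)@(15, 3): e=[54,12,2] → #
    (8,1)@(17, 3): e=[74,24,-30] → ·
    (6,2)@(13, 5): e=[18,4,46] → #
    (8,2)@(17, 5): e=[58,28,-18] → ·
    (6,3)@(13, 7): e=[2,8,58] → #
    (8,3)@(17, 7): e=[42,32,-6] → ·
    (5,4)@(11, 9): e=[-34,0,102] → ·  [on edge]
    (6,4)@(13, 9): e=[-14,12,70] → ·
    (7,4)@(15, 9): e=[6,24,38] → #
    (8,4)@(17, 9): e=[26,36,6] → #
    (9,4)@(19, 9): e=[46,48,-26] → ·
    (4,7)@(9, 15): e=[-102,0,170] → ·  [on edge]
  covered (9 px):
    · · · · · · · · · · · ·
    · · · · · · # # · · · ·
    · · · · · · # # · · · ·
    · · · · · · # # · · · ·
    · · · · · · · # # · · ·
    · · · · · · · · # · · ·
    · · · · · · · · · · · ·
    · · · · · · · · · · · ·
T3:
  2·area = 40  (B↔C swapped to make it positive)
  edge (6, 14)→(22, 12): d=(16,-2) top-left  bias=+0
  edge (22, 12)→(10, 16): d=(-12,4) right/bottom  bias=-1
  edge (10, 16)→(6, 14): d=(-4,-2) top-left  bias=+0
    (7,6)@(15, 13): e=[2,16,22] → #
    (8,6)@(17, 13): e=[6,8,26] → #
    (9,6)@(19, 13): e=[10,0,30] → ·  [on edge]
    (4,7)@(9, 15): e=[22,16,2] → #
    (5,7)@(11, 15): e=[26,8,6] → #
    (6,7)@(13, 15): e=[30,0,10] → ·  [on edge]
    (7,7)@(15, 15): e=[34,-8,14] → ·
    (8,7)@(17, 15): e=[38,-16,18] → ·
  covered (4 px):
    · · · · · · · · · · · ·
    · · · · · · · · · · · ·
    · · · · · · · · · · · ·
    · · · · · · · · · · · ·
    · · · · · · · · · · · ·
    · · · · · · · · · · · ·
    · · · · · · · # # · · ·
    · · · · # # · · · · · ·

Result: [[3,0],[4,0],[5,0],[1,1]]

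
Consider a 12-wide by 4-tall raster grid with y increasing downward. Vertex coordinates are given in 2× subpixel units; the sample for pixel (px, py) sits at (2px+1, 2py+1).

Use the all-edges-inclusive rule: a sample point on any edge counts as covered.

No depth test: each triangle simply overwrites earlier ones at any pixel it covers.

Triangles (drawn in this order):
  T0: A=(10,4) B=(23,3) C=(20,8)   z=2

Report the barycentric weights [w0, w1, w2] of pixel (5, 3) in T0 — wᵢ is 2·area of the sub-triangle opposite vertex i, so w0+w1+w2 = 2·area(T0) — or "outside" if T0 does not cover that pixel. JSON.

T0:
  2·area = 62
  edge (10, 4)→(23, 3): d=(13,-1) inclusive
  edge (23, 3)→(20, 8): d=(-3,5) inclusive
  edge (20, 8)→(10, 4): d=(-10,-4) inclusive
    (11,1)@(23, 3): e=[0,0,62] → X  [on edge]
    (6,2)@(13, 5): e=[16,44,2] → X
    (7,2)@(15, 5): e=[18,34,10] → X
    (8,2)@(17, 5): e=[20,24,18] → X
    (9,2)@(19, 5): e=[22,14,26] → X
    (10,2)@(21, 5): e=[24,4,34] → X
    (11,2)@(23, 5): e=[26,-6,42] → .
    (6,3)@(13, 7): e=[42,38,-18] → .
    (7,3)@(15, 7): e=[44,28,-10] → .
    (8,3)@(17, 7): e=[46,18,-2] → .
    (9,3)@(19, 7): e=[48,8,6] → X
    (10,3)@(21, 7): e=[50,-2,14] → .
  covered (7 px):
    . . . . . . . . . . . .
    . . . . . . . . . . . X
    . . . . . . X X X X X .
    . . . . . . . . . X . .

Answer: "outside"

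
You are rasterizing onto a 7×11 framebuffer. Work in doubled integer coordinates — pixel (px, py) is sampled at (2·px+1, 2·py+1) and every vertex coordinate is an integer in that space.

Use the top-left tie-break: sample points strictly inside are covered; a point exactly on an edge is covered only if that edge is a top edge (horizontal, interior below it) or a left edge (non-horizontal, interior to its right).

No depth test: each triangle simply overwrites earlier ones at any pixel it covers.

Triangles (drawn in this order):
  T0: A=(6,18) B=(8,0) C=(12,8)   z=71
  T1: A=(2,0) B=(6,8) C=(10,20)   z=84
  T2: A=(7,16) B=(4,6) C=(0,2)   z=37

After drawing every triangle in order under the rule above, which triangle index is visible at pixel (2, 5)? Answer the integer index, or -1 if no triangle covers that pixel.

T0:
  2·area = 88
  edge (6, 18)→(8, 0): d=(2,-18) top-left  bias=+0
  edge (8, 0)→(12, 8): d=(4,8) right/bottom  bias=-1
  edge (12, 8)→(6, 18): d=(-6,10) right/bottom  bias=-1
    (4,1)@(9, 3): e=[24,4,60] → #
    (5,1)@(11, 3): e=[60,-12,40] → ·
    (4,2)@(9, 5): e=[28,12,48] → #
    (5,2)@(11, 5): e=[64,-4,28] → ·
    (4,3)@(9, 7): e=[32,20,36] → #
    (5,3)@(11, 7): e=[68,4,16] → #
    (6,3)@(13, 7): e=[104,-12,-4] → ·
    (3,4)@(7, 9): e=[0,44,44] → #  [on edge]
    (6,4)@(13, 9): e=[108,-4,-16] → ·
    (3,5)@(7, 11): e=[4,52,32] → #
    (5,5)@(11, 11): e=[76,20,-8] → ·
    (3,6)@(7, 13): e=[8,60,20] → #
    (4,6)@(9, 13): e=[44,44,0] → ·  [on edge]
  covered (11 px):
    · · · · · · ·
    · · · · # · ·
    · · · · # · ·
    · · · · # # ·
    · · · # # # ·
    · · · # # · ·
    · · · # · · ·
    · · · # · · ·
    · · · · · · ·
    · · · · · · ·
    · · · · · · ·
T1:
  2·area = 16
  edge (2, 0)→(6, 8): d=(4,8) right/bottom  bias=-1
  edge (6, 8)→(10, 20): d=(4,12) right/bottom  bias=-1
  edge (10, 20)→(2, 0): d=(-8,-20) top-left  bias=+0
    (2,2)@(5, 5): e=[-4,0,20] → ·  [on edge]
    (2,3)@(5, 7): e=[4,8,4] → #
    (3,3)@(7, 7): e=[-12,-16,44] → ·
    (2,4)@(5, 9): e=[12,16,-12] → ·
    (3,5)@(7, 11): e=[4,0,12] → ·  [on edge]
    (4,8)@(9, 17): e=[12,0,4] → ·  [on edge]
  covered (1 px):
    · · · · · · ·
    · · · · · · ·
    · · · · · · ·
    · · # · · · ·
    · · · · · · ·
    · · · · · · ·
    · · · · · · ·
    · · · · · · ·
    · · · · · · ·
    · · · · · · ·
    · · · · · · ·
T2:
  2·area = 28  (B↔C swapped to make it positive)
  edge (7, 16)→(0, 2): d=(-7,-14) top-left  bias=+0
  edge (0, 2)→(4, 6): d=(4,4) right/bottom  bias=-1
  edge (4, 6)→(7, 16): d=(3,10) right/bottom  bias=-1
    (0,1)@(1, 3): e=[7,0,21] → ·  [on edge]
    (1,2)@(3, 5): e=[21,0,7] → ·  [on edge]
    (1,3)@(3, 7): e=[7,8,13] → #
    (2,3)@(5, 7): e=[35,0,-7] → ·  [on edge]
    (1,4)@(3, 9): e=[-7,16,19] → ·
    (3,4)@(7, 9): e=[49,0,-21] → ·  [on edge]
    (2,5)@(5, 11): e=[7,16,5] → #
    (3,5)@(7, 11): e=[35,8,-15] → ·
    (4,5)@(9, 11): e=[63,0,-35] → ·  [on edge]
    (2,6)@(5, 13): e=[-7,24,11] → ·
    (5,6)@(11, 13): e=[77,0,-49] → ·  [on edge]
    (6,7)@(13, 15): e=[91,0,-63] → ·  [on edge]
  covered (2 px):
    · · · · · · ·
    · · · · · · ·
    · · · · · · ·
    · # · · · · ·
    · · · · · · ·
    · · # · · · ·
    · · · · · · ·
    · · · · · · ·
    · · · · · · ·
    · · · · · · ·
    · · · · · · ·

Z-buffer (winner per pixel, '.' = empty):
  . . . . . . .
  . . . . 0 . .
  . . . . 0 . .
  . 2 1 . 0 0 .
  . . . 0 0 0 .
  . . 2 0 0 . .
  . . . 0 . . .
  . . . 0 . . .
  . . . . . . .
  . . . . . . .
  . . . . . . .

Answer: 2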